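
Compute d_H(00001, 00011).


XOR: 00010
Count of 1s: 1

1


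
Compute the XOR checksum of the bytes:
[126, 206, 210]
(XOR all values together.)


XOR chain: 126 ^ 206 ^ 210 = 98

98


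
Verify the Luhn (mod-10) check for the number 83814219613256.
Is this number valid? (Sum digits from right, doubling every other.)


Luhn sum = 58
58 mod 10 = 8

Invalid (Luhn sum mod 10 = 8)


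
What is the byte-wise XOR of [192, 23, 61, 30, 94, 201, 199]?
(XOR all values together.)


XOR chain: 192 ^ 23 ^ 61 ^ 30 ^ 94 ^ 201 ^ 199 = 164

164


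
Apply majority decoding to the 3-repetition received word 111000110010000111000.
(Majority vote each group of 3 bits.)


Groups: 111, 000, 110, 010, 000, 111, 000
Majority votes: 1010010

1010010


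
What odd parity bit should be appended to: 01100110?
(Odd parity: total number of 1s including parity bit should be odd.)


Number of 1s in data: 4
Parity bit: 1

1


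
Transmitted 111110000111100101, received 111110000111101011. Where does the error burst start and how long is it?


XOR: 000000000000001110

Burst at position 14, length 3


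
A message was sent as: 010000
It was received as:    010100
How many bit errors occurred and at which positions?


XOR: 000100

1 error(s) at position(s): 3


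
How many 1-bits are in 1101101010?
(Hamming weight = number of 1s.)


Counting 1s in 1101101010

6


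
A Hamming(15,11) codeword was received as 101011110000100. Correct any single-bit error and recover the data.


Syndrome = 3: error at position 3

Data: 01110000100 (corrected bit 3)


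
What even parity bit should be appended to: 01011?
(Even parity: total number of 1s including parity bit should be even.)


Number of 1s in data: 3
Parity bit: 1

1


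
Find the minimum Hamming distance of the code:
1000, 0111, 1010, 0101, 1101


Comparing all pairs, minimum distance: 1
Can detect 0 errors, correct 0 errors

1


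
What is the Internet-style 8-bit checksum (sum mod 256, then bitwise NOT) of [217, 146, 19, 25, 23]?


Sum = 430 mod 256 = 174
Complement = 81

81


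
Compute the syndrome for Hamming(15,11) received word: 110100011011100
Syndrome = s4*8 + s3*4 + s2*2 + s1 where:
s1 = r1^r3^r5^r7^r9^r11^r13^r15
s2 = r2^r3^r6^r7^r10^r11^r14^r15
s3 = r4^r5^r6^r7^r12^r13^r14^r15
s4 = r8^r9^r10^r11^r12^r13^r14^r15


s1=0, s2=0, s3=1, s4=1

Syndrome = 12 (error at position 12)


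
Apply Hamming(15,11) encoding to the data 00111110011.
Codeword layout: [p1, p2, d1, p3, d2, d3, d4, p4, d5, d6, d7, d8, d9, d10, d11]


Parity bits: p1=0, p2=0, p3=0, p4=1

000001111110011


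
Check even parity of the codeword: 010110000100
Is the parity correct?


Number of 1s: 4

Yes, parity is correct (4 ones)


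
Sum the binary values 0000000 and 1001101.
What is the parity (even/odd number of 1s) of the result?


0000000 = 0
1001101 = 77
Sum = 77 = 1001101
1s count = 4

even parity (4 ones in 1001101)


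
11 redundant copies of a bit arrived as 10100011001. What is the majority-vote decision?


Ones: 5 out of 11
Threshold: 6

0 (5/11 voted 1)


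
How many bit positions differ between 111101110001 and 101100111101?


XOR: 010001001100
Count of 1s: 4

4


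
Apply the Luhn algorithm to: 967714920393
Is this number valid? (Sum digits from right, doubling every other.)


Luhn sum = 59
59 mod 10 = 9

Invalid (Luhn sum mod 10 = 9)


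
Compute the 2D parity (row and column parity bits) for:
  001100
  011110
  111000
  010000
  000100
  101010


Row parities: 001111
Column parities: 010100

Row P: 001111, Col P: 010100, Corner: 0


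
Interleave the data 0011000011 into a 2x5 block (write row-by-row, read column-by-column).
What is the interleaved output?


Matrix:
  00110
  00011
Read columns: 0000101101

0000101101


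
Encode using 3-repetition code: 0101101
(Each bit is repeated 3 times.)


Each bit -> 3 copies

000111000111111000111


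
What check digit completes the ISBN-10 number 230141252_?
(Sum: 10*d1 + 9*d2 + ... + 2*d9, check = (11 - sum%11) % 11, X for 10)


Weighted sum: 110
110 mod 11 = 0

Check digit: 0


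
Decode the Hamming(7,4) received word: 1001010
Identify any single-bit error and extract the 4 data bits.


Syndrome = 3: error at position 3

Data: 1010 (corrected bit 3)


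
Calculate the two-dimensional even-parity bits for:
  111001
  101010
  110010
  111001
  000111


Row parities: 01101
Column parities: 011111

Row P: 01101, Col P: 011111, Corner: 1


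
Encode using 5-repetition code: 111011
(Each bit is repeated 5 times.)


Each bit -> 5 copies

111111111111111000001111111111


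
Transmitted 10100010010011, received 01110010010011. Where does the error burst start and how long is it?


XOR: 11010000000000

Burst at position 0, length 4


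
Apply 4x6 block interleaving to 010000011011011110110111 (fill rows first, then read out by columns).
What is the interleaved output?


Matrix:
  010000
  011011
  011110
  110111
Read columns: 000111110110001101110101

000111110110001101110101


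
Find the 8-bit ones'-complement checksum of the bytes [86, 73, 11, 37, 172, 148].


Sum = 527 mod 256 = 15
Complement = 240

240


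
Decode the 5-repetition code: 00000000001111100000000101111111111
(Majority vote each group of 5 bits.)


Groups: 00000, 00000, 11111, 00000, 00010, 11111, 11111
Majority votes: 0010011

0010011


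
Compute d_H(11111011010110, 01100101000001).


XOR: 10011110010111
Count of 1s: 9

9


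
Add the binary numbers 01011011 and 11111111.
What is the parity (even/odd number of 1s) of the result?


01011011 = 91
11111111 = 255
Sum = 346 = 101011010
1s count = 5

odd parity (5 ones in 101011010)


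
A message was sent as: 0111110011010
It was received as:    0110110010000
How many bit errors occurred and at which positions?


XOR: 0001000001010

3 error(s) at position(s): 3, 9, 11


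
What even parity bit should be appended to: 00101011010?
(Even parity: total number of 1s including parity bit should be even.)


Number of 1s in data: 5
Parity bit: 1

1


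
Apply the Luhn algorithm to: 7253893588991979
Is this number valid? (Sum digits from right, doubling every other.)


Luhn sum = 96
96 mod 10 = 6

Invalid (Luhn sum mod 10 = 6)


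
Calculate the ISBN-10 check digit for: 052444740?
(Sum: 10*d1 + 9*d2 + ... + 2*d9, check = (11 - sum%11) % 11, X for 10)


Weighted sum: 173
173 mod 11 = 8

Check digit: 3


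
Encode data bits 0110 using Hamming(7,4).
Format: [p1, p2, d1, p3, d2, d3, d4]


Parity bits: p1=1, p2=1, p3=0

1100110


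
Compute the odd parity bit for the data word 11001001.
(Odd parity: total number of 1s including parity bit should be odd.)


Number of 1s in data: 4
Parity bit: 1

1


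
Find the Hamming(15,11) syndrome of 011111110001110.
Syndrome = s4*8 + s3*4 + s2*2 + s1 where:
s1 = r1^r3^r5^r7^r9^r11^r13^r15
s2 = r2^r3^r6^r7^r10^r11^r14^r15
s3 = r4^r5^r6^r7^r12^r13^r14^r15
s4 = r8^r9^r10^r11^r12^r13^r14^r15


s1=0, s2=1, s3=1, s4=0

Syndrome = 6 (error at position 6)


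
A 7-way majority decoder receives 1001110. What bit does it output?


Ones: 4 out of 7
Threshold: 4

1 (4/7 voted 1)


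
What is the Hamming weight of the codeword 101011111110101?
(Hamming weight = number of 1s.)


Counting 1s in 101011111110101

11


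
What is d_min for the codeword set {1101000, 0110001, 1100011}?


Comparing all pairs, minimum distance: 3
Can detect 2 errors, correct 1 errors

3


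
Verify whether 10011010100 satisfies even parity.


Number of 1s: 5

No, parity error (5 ones)


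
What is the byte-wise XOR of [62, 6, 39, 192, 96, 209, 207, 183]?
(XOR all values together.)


XOR chain: 62 ^ 6 ^ 39 ^ 192 ^ 96 ^ 209 ^ 207 ^ 183 = 22

22


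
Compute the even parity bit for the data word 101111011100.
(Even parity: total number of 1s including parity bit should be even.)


Number of 1s in data: 8
Parity bit: 0

0


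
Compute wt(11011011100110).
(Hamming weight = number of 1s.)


Counting 1s in 11011011100110

9


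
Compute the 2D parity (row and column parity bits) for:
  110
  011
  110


Row parities: 000
Column parities: 011

Row P: 000, Col P: 011, Corner: 0


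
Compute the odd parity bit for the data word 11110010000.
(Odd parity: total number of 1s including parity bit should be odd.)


Number of 1s in data: 5
Parity bit: 0

0


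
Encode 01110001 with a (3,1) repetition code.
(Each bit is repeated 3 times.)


Each bit -> 3 copies

000111111111000000000111


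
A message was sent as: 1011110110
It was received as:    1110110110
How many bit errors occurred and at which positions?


XOR: 0101000000

2 error(s) at position(s): 1, 3


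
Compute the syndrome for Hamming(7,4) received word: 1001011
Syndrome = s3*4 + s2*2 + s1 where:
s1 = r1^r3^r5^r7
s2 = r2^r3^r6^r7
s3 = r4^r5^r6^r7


s1=0, s2=0, s3=1

Syndrome = 4 (error at position 4)


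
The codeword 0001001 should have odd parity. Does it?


Number of 1s: 2

No, parity error (2 ones)


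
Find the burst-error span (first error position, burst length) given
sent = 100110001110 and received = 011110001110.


XOR: 111000000000

Burst at position 0, length 3


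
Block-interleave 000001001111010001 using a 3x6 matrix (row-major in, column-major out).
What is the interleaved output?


Matrix:
  000001
  001111
  010001
Read columns: 000001010010010111

000001010010010111


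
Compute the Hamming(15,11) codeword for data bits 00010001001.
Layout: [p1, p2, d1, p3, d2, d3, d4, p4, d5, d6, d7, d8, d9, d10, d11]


Parity bits: p1=0, p2=0, p3=1, p4=0

000100100001001


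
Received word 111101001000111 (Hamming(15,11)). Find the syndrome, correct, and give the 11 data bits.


Syndrome = 7: error at position 7

Data: 10111000111 (corrected bit 7)


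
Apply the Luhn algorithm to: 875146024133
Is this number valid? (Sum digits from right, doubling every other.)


Luhn sum = 50
50 mod 10 = 0

Valid (Luhn sum mod 10 = 0)


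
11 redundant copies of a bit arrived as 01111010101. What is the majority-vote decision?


Ones: 7 out of 11
Threshold: 6

1 (7/11 voted 1)


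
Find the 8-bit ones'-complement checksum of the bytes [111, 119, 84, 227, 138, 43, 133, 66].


Sum = 921 mod 256 = 153
Complement = 102

102


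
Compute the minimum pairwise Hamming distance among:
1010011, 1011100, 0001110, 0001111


Comparing all pairs, minimum distance: 1
Can detect 0 errors, correct 0 errors

1


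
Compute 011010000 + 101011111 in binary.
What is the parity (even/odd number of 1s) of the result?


011010000 = 208
101011111 = 351
Sum = 559 = 1000101111
1s count = 6

even parity (6 ones in 1000101111)


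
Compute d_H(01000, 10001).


XOR: 11001
Count of 1s: 3

3


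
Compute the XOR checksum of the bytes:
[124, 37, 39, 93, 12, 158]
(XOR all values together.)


XOR chain: 124 ^ 37 ^ 39 ^ 93 ^ 12 ^ 158 = 177

177


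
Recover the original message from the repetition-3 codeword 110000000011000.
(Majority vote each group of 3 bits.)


Groups: 110, 000, 000, 011, 000
Majority votes: 10010

10010


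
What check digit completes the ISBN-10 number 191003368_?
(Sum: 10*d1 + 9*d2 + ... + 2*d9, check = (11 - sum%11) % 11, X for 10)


Weighted sum: 160
160 mod 11 = 6

Check digit: 5


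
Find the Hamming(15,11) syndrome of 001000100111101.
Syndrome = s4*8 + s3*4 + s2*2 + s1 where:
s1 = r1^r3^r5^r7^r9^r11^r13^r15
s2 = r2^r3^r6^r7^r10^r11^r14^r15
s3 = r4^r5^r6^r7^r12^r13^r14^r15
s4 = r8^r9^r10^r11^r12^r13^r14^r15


s1=1, s2=1, s3=0, s4=1

Syndrome = 11 (error at position 11)


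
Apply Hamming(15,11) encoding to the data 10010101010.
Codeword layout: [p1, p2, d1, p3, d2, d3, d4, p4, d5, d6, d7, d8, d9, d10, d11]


Parity bits: p1=0, p2=0, p3=1, p4=1

001100110101010


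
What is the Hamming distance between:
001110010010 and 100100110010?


XOR: 101010100000
Count of 1s: 4

4


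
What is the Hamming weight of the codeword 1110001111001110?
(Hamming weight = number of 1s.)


Counting 1s in 1110001111001110

10


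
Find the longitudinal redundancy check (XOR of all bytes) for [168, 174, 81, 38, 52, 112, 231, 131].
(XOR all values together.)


XOR chain: 168 ^ 174 ^ 81 ^ 38 ^ 52 ^ 112 ^ 231 ^ 131 = 81

81


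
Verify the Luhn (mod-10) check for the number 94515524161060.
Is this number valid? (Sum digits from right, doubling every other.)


Luhn sum = 42
42 mod 10 = 2

Invalid (Luhn sum mod 10 = 2)


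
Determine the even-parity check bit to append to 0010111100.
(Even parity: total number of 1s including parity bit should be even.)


Number of 1s in data: 5
Parity bit: 1

1


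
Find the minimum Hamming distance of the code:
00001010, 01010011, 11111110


Comparing all pairs, minimum distance: 4
Can detect 3 errors, correct 1 errors

4


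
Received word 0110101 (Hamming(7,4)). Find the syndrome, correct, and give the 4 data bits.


Syndrome = 3: error at position 3

Data: 0101 (corrected bit 3)


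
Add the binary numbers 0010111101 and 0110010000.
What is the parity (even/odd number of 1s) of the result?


0010111101 = 189
0110010000 = 400
Sum = 589 = 1001001101
1s count = 5

odd parity (5 ones in 1001001101)


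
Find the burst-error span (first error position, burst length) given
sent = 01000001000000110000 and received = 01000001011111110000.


XOR: 00000000011111000000

Burst at position 9, length 5


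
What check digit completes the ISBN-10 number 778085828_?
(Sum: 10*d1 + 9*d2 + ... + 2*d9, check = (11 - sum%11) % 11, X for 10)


Weighted sum: 324
324 mod 11 = 5

Check digit: 6


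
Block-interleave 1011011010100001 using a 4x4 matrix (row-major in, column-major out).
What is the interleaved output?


Matrix:
  1011
  0110
  1010
  0001
Read columns: 1010010011101001

1010010011101001


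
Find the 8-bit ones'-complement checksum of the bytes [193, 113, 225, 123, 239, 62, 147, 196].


Sum = 1298 mod 256 = 18
Complement = 237

237


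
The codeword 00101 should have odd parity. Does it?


Number of 1s: 2

No, parity error (2 ones)


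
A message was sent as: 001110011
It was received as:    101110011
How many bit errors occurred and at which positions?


XOR: 100000000

1 error(s) at position(s): 0


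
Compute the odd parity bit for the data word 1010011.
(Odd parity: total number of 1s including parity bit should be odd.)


Number of 1s in data: 4
Parity bit: 1

1


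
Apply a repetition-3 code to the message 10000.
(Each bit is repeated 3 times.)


Each bit -> 3 copies

111000000000000


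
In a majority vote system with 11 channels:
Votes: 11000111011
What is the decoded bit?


Ones: 7 out of 11
Threshold: 6

1 (7/11 voted 1)


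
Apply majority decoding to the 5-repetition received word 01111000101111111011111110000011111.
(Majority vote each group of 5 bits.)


Groups: 01111, 00010, 11111, 11011, 11111, 00000, 11111
Majority votes: 1011101

1011101


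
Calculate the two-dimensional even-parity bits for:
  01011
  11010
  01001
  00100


Row parities: 1101
Column parities: 11100

Row P: 1101, Col P: 11100, Corner: 1


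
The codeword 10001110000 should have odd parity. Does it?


Number of 1s: 4

No, parity error (4 ones)


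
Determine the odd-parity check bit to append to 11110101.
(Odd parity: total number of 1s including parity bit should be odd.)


Number of 1s in data: 6
Parity bit: 1

1


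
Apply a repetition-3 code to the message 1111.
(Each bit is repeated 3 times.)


Each bit -> 3 copies

111111111111


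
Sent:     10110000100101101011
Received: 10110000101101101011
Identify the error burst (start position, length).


XOR: 00000000001000000000

Burst at position 10, length 1


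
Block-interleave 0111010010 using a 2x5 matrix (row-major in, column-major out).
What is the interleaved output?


Matrix:
  01110
  10010
Read columns: 0110101100

0110101100


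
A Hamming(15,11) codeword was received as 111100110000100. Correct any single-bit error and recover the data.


Syndrome = 6: error at position 6

Data: 10110000100 (corrected bit 6)


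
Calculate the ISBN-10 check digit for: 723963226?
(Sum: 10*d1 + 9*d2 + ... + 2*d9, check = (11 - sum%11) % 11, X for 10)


Weighted sum: 252
252 mod 11 = 10

Check digit: 1


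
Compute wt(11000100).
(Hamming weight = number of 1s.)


Counting 1s in 11000100

3


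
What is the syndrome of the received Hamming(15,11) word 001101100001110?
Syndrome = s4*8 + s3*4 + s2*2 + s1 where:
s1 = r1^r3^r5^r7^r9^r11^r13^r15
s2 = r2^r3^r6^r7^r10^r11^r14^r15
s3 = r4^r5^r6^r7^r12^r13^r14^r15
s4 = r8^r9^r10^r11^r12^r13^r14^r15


s1=1, s2=0, s3=0, s4=1

Syndrome = 9 (error at position 9)


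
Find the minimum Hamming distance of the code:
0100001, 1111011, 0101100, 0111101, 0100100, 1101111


Comparing all pairs, minimum distance: 1
Can detect 0 errors, correct 0 errors

1


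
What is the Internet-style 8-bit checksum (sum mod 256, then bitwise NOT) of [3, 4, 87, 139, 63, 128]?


Sum = 424 mod 256 = 168
Complement = 87

87


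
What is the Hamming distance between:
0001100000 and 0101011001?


XOR: 0100111001
Count of 1s: 5

5


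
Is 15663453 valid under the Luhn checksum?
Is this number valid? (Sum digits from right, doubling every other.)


Luhn sum = 30
30 mod 10 = 0

Valid (Luhn sum mod 10 = 0)


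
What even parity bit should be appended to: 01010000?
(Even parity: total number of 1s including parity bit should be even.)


Number of 1s in data: 2
Parity bit: 0

0


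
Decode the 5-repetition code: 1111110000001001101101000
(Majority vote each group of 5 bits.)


Groups: 11111, 10000, 00100, 11011, 01000
Majority votes: 10010

10010


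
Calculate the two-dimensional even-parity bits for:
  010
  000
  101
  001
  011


Row parities: 10010
Column parities: 101

Row P: 10010, Col P: 101, Corner: 0


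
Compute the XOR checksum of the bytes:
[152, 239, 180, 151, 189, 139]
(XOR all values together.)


XOR chain: 152 ^ 239 ^ 180 ^ 151 ^ 189 ^ 139 = 98

98


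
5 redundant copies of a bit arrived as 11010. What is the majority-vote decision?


Ones: 3 out of 5
Threshold: 3

1 (3/5 voted 1)


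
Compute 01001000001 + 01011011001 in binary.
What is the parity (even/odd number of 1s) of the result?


01001000001 = 577
01011011001 = 729
Sum = 1306 = 10100011010
1s count = 5

odd parity (5 ones in 10100011010)


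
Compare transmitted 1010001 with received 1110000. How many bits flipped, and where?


XOR: 0100001

2 error(s) at position(s): 1, 6


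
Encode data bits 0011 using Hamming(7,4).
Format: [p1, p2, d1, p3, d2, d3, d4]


Parity bits: p1=1, p2=0, p3=0

1000011


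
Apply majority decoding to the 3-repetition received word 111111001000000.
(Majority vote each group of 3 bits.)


Groups: 111, 111, 001, 000, 000
Majority votes: 11000

11000


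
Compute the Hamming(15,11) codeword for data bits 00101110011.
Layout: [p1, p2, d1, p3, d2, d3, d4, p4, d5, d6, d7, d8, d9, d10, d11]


Parity bits: p1=1, p2=1, p3=1, p4=1

110101011110011


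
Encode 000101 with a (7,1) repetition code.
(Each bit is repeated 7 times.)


Each bit -> 7 copies

000000000000000000000111111100000001111111


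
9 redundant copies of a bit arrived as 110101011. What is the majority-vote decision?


Ones: 6 out of 9
Threshold: 5

1 (6/9 voted 1)


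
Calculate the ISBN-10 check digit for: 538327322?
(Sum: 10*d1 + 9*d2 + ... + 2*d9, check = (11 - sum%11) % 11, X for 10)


Weighted sum: 231
231 mod 11 = 0

Check digit: 0


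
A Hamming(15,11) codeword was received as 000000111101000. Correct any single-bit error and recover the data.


Syndrome = 0: no error detected

Data: 00011101000 (no errors)


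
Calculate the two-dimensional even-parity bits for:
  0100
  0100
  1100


Row parities: 110
Column parities: 1100

Row P: 110, Col P: 1100, Corner: 0


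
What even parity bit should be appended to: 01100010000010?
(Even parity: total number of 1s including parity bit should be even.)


Number of 1s in data: 4
Parity bit: 0

0


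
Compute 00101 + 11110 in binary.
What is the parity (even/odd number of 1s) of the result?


00101 = 5
11110 = 30
Sum = 35 = 100011
1s count = 3

odd parity (3 ones in 100011)


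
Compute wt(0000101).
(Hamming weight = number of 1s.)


Counting 1s in 0000101

2


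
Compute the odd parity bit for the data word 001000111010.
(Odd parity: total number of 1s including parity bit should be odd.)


Number of 1s in data: 5
Parity bit: 0

0


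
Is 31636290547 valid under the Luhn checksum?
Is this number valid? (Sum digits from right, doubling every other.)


Luhn sum = 56
56 mod 10 = 6

Invalid (Luhn sum mod 10 = 6)


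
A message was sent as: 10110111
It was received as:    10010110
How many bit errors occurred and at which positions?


XOR: 00100001

2 error(s) at position(s): 2, 7


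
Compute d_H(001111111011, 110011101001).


XOR: 111100010010
Count of 1s: 6

6


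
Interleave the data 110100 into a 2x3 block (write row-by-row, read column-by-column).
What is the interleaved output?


Matrix:
  110
  100
Read columns: 111000

111000


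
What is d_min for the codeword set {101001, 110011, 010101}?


Comparing all pairs, minimum distance: 3
Can detect 2 errors, correct 1 errors

3


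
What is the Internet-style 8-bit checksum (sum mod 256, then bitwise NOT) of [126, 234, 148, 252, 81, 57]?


Sum = 898 mod 256 = 130
Complement = 125

125


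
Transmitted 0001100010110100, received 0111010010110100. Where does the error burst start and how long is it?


XOR: 0110110000000000

Burst at position 1, length 5


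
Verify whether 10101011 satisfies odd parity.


Number of 1s: 5

Yes, parity is correct (5 ones)


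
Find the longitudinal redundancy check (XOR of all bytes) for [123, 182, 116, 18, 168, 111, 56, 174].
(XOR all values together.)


XOR chain: 123 ^ 182 ^ 116 ^ 18 ^ 168 ^ 111 ^ 56 ^ 174 = 250

250


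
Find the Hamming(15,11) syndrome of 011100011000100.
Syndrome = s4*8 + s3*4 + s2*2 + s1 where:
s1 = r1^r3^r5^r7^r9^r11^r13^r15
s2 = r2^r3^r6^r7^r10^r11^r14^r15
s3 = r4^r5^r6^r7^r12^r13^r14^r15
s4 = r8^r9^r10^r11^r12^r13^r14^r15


s1=1, s2=0, s3=0, s4=1

Syndrome = 9 (error at position 9)


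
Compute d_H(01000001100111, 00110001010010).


XOR: 01110000110101
Count of 1s: 7

7


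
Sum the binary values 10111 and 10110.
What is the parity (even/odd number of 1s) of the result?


10111 = 23
10110 = 22
Sum = 45 = 101101
1s count = 4

even parity (4 ones in 101101)


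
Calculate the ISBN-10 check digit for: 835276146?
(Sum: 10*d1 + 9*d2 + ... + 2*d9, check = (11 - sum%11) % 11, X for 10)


Weighted sum: 261
261 mod 11 = 8

Check digit: 3


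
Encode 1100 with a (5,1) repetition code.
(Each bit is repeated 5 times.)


Each bit -> 5 copies

11111111110000000000


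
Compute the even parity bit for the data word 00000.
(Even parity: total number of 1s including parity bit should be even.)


Number of 1s in data: 0
Parity bit: 0

0


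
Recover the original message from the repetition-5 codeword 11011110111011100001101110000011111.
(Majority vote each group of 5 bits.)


Groups: 11011, 11011, 10111, 00001, 10111, 00000, 11111
Majority votes: 1110101

1110101


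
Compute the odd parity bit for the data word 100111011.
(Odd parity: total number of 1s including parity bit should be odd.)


Number of 1s in data: 6
Parity bit: 1

1


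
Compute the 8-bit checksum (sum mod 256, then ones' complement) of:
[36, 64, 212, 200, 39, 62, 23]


Sum = 636 mod 256 = 124
Complement = 131

131


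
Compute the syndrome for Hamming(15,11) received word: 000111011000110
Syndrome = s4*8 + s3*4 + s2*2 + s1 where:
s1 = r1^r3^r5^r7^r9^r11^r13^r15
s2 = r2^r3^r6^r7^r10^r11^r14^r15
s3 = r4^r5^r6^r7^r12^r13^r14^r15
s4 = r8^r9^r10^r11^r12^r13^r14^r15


s1=1, s2=0, s3=1, s4=0

Syndrome = 5 (error at position 5)


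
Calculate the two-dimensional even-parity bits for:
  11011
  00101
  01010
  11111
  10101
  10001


Row parities: 000110
Column parities: 01111

Row P: 000110, Col P: 01111, Corner: 0


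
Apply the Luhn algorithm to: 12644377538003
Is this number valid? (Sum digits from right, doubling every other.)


Luhn sum = 48
48 mod 10 = 8

Invalid (Luhn sum mod 10 = 8)


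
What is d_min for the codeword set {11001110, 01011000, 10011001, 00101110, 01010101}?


Comparing all pairs, minimum distance: 3
Can detect 2 errors, correct 1 errors

3


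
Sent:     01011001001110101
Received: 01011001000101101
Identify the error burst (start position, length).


XOR: 00000000001011000

Burst at position 10, length 4


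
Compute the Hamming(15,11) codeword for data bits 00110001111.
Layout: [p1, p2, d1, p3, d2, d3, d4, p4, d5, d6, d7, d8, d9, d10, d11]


Parity bits: p1=1, p2=0, p3=0, p4=0

100001100001111


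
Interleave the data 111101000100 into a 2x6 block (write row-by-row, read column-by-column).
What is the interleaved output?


Matrix:
  111101
  000100
Read columns: 101010110010

101010110010


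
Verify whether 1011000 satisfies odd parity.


Number of 1s: 3

Yes, parity is correct (3 ones)


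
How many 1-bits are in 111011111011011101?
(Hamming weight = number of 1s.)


Counting 1s in 111011111011011101

14


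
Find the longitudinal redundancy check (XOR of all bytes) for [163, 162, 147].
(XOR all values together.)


XOR chain: 163 ^ 162 ^ 147 = 146

146


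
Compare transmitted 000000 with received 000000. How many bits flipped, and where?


XOR: 000000

0 errors (received matches sent)


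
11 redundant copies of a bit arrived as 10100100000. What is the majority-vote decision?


Ones: 3 out of 11
Threshold: 6

0 (3/11 voted 1)


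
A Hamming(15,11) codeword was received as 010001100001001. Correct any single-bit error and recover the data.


Syndrome = 0: no error detected

Data: 00110001001 (no errors)


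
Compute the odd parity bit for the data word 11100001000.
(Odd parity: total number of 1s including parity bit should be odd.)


Number of 1s in data: 4
Parity bit: 1

1


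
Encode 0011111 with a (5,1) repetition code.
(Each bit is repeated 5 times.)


Each bit -> 5 copies

00000000001111111111111111111111111


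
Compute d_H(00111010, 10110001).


XOR: 10001011
Count of 1s: 4

4


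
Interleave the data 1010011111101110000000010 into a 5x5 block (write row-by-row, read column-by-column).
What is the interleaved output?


Matrix:
  10100
  11111
  10111
  00000
  00010
Read columns: 1110001000111000110101100

1110001000111000110101100


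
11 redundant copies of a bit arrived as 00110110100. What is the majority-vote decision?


Ones: 5 out of 11
Threshold: 6

0 (5/11 voted 1)


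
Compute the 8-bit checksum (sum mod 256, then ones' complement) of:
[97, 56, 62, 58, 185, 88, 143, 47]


Sum = 736 mod 256 = 224
Complement = 31

31


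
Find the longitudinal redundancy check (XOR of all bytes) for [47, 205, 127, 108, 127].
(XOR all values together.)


XOR chain: 47 ^ 205 ^ 127 ^ 108 ^ 127 = 142

142


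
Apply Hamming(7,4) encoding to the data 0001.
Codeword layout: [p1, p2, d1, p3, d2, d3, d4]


Parity bits: p1=1, p2=1, p3=1

1101001


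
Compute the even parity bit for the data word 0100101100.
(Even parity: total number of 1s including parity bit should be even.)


Number of 1s in data: 4
Parity bit: 0

0


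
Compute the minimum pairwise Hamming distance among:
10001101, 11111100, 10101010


Comparing all pairs, minimum distance: 4
Can detect 3 errors, correct 1 errors

4


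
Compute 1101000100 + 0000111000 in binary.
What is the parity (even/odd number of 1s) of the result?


1101000100 = 836
0000111000 = 56
Sum = 892 = 1101111100
1s count = 7

odd parity (7 ones in 1101111100)


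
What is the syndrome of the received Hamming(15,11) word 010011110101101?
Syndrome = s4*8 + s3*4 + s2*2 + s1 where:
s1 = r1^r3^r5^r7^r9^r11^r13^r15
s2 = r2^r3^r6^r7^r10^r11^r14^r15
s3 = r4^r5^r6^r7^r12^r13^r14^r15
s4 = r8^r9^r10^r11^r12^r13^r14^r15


s1=0, s2=1, s3=0, s4=1

Syndrome = 10 (error at position 10)


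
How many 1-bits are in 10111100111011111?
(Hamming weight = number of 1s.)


Counting 1s in 10111100111011111

13


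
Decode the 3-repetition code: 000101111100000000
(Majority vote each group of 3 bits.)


Groups: 000, 101, 111, 100, 000, 000
Majority votes: 011000

011000


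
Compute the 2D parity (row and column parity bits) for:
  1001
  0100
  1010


Row parities: 010
Column parities: 0111

Row P: 010, Col P: 0111, Corner: 1


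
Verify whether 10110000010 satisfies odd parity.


Number of 1s: 4

No, parity error (4 ones)


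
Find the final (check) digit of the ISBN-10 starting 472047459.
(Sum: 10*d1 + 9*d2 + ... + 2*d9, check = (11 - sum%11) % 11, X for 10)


Weighted sum: 227
227 mod 11 = 7

Check digit: 4


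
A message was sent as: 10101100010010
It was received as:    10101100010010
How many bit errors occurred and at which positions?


XOR: 00000000000000

0 errors (received matches sent)


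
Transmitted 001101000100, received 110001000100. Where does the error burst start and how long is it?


XOR: 111100000000

Burst at position 0, length 4


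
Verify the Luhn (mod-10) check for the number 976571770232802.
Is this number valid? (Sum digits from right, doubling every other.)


Luhn sum = 63
63 mod 10 = 3

Invalid (Luhn sum mod 10 = 3)


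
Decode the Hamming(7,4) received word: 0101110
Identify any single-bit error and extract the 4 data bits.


Syndrome = 5: error at position 5

Data: 0010 (corrected bit 5)


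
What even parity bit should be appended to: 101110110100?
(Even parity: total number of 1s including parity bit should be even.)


Number of 1s in data: 7
Parity bit: 1

1


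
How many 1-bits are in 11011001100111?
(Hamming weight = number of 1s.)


Counting 1s in 11011001100111

9


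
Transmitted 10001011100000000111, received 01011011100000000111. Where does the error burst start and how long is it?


XOR: 11010000000000000000

Burst at position 0, length 4


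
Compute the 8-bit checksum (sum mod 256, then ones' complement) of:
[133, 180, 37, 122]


Sum = 472 mod 256 = 216
Complement = 39

39


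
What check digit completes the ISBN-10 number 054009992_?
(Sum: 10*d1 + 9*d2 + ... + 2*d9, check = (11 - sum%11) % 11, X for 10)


Weighted sum: 189
189 mod 11 = 2

Check digit: 9


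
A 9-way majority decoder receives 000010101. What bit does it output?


Ones: 3 out of 9
Threshold: 5

0 (3/9 voted 1)


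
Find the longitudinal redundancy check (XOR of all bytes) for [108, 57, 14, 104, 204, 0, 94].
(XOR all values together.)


XOR chain: 108 ^ 57 ^ 14 ^ 104 ^ 204 ^ 0 ^ 94 = 161

161


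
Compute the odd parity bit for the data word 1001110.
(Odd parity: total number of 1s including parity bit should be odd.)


Number of 1s in data: 4
Parity bit: 1

1


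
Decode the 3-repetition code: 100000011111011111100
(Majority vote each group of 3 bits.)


Groups: 100, 000, 011, 111, 011, 111, 100
Majority votes: 0011110

0011110


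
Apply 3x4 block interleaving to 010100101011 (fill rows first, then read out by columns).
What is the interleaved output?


Matrix:
  0101
  0010
  1011
Read columns: 001100011101

001100011101


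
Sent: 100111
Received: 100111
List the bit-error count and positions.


XOR: 000000

0 errors (received matches sent)


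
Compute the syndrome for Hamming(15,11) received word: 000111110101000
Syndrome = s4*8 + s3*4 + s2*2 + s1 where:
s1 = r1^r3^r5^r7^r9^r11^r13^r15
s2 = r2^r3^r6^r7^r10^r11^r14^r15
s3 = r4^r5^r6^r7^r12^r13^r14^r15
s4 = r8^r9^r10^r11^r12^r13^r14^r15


s1=0, s2=1, s3=1, s4=1

Syndrome = 14 (error at position 14)


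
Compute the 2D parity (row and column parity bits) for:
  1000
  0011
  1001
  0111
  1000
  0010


Row parities: 100111
Column parities: 1111

Row P: 100111, Col P: 1111, Corner: 0


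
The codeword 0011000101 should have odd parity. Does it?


Number of 1s: 4

No, parity error (4 ones)


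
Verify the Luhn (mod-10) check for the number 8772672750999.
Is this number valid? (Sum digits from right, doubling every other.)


Luhn sum = 74
74 mod 10 = 4

Invalid (Luhn sum mod 10 = 4)


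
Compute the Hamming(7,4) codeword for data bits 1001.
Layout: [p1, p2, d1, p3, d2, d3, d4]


Parity bits: p1=0, p2=0, p3=1

0011001


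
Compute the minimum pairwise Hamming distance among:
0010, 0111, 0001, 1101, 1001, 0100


Comparing all pairs, minimum distance: 1
Can detect 0 errors, correct 0 errors

1


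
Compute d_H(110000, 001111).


XOR: 111111
Count of 1s: 6

6


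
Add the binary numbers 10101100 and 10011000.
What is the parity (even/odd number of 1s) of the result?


10101100 = 172
10011000 = 152
Sum = 324 = 101000100
1s count = 3

odd parity (3 ones in 101000100)


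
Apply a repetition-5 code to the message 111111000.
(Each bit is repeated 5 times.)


Each bit -> 5 copies

111111111111111111111111111111000000000000000


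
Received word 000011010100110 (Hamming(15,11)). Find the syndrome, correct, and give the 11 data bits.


Syndrome = 2: error at position 2

Data: 01100100110 (corrected bit 2)


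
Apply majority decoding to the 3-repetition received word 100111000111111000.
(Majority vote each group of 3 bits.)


Groups: 100, 111, 000, 111, 111, 000
Majority votes: 010110

010110


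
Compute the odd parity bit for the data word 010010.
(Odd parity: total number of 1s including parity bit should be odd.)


Number of 1s in data: 2
Parity bit: 1

1


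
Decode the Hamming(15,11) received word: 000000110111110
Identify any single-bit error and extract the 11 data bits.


Syndrome = 1: error at position 1

Data: 00010111110 (corrected bit 1)


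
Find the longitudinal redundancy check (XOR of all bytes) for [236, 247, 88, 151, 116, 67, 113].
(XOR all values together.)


XOR chain: 236 ^ 247 ^ 88 ^ 151 ^ 116 ^ 67 ^ 113 = 146

146


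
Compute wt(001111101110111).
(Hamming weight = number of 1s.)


Counting 1s in 001111101110111

11


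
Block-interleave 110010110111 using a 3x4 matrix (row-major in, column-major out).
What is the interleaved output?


Matrix:
  1100
  1011
  0111
Read columns: 110101011011

110101011011


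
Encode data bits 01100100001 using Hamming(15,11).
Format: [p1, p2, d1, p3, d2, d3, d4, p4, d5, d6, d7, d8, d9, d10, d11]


Parity bits: p1=0, p2=1, p3=1, p4=0

010111000100001


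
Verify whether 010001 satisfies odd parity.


Number of 1s: 2

No, parity error (2 ones)


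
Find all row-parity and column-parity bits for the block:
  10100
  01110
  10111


Row parities: 010
Column parities: 01101

Row P: 010, Col P: 01101, Corner: 1


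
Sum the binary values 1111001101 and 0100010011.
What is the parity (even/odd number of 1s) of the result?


1111001101 = 973
0100010011 = 275
Sum = 1248 = 10011100000
1s count = 4

even parity (4 ones in 10011100000)


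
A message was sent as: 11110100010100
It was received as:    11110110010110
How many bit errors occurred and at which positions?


XOR: 00000010000010

2 error(s) at position(s): 6, 12


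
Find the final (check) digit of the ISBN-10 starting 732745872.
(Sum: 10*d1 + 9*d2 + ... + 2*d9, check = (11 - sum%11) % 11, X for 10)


Weighted sum: 268
268 mod 11 = 4

Check digit: 7


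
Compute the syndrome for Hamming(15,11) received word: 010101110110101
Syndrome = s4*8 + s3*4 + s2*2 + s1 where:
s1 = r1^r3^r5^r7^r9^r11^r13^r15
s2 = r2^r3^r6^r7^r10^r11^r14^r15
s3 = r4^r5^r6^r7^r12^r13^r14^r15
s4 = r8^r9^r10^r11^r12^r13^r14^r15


s1=0, s2=0, s3=1, s4=1

Syndrome = 12 (error at position 12)


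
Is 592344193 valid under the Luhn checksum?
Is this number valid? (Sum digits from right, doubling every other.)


Luhn sum = 47
47 mod 10 = 7

Invalid (Luhn sum mod 10 = 7)


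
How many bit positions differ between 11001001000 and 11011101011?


XOR: 00010100011
Count of 1s: 4

4


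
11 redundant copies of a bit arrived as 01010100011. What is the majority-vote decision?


Ones: 5 out of 11
Threshold: 6

0 (5/11 voted 1)


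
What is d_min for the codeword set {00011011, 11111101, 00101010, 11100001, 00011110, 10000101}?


Comparing all pairs, minimum distance: 2
Can detect 1 errors, correct 0 errors

2


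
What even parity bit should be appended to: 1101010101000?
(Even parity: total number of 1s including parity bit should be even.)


Number of 1s in data: 6
Parity bit: 0

0


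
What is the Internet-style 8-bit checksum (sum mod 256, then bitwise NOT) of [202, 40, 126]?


Sum = 368 mod 256 = 112
Complement = 143

143


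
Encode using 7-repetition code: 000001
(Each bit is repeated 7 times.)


Each bit -> 7 copies

000000000000000000000000000000000001111111


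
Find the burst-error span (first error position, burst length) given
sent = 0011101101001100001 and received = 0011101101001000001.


XOR: 0000000000000100000

Burst at position 13, length 1


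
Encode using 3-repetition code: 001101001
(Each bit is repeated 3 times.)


Each bit -> 3 copies

000000111111000111000000111


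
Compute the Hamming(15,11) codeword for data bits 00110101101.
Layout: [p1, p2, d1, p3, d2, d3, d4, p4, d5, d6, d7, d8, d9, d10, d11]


Parity bits: p1=1, p2=0, p3=1, p4=0

100101100101101


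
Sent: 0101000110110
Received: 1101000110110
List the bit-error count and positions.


XOR: 1000000000000

1 error(s) at position(s): 0


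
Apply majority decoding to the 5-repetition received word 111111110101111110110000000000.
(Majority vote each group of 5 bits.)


Groups: 11111, 11101, 01111, 11011, 00000, 00000
Majority votes: 111100

111100


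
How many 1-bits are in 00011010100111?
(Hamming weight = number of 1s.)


Counting 1s in 00011010100111

7


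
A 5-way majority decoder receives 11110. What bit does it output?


Ones: 4 out of 5
Threshold: 3

1 (4/5 voted 1)


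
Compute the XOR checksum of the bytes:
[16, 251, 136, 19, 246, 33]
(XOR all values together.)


XOR chain: 16 ^ 251 ^ 136 ^ 19 ^ 246 ^ 33 = 167

167


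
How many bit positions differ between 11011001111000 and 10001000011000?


XOR: 01010001100000
Count of 1s: 4

4


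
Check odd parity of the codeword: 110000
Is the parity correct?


Number of 1s: 2

No, parity error (2 ones)


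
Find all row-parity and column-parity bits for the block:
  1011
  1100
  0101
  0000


Row parities: 1000
Column parities: 0010

Row P: 1000, Col P: 0010, Corner: 1


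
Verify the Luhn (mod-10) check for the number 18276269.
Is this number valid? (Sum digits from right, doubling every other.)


Luhn sum = 38
38 mod 10 = 8

Invalid (Luhn sum mod 10 = 8)


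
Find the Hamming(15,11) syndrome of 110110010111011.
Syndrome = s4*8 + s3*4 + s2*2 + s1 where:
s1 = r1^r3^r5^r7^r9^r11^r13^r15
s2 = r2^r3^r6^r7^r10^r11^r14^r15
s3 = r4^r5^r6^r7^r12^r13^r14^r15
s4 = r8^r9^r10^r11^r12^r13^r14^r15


s1=0, s2=1, s3=1, s4=0

Syndrome = 6 (error at position 6)


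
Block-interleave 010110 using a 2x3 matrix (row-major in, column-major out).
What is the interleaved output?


Matrix:
  010
  110
Read columns: 011100

011100
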